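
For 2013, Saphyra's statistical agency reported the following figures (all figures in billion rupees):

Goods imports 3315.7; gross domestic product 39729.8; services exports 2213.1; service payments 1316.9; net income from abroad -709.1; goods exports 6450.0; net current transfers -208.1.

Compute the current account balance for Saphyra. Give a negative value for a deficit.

3113.3

Goods balance = 6450.0 - 3315.7 = 3134.3
Services balance = 2213.1 - 1316.9 = 896.2
Trade balance (goods + services) = 3134.3 + 896.2 = 4030.5
Net primary income = -709.1
Net secondary income = -208.1
Current account = 4030.5 + (-709.1) + (-208.1) = 3113.3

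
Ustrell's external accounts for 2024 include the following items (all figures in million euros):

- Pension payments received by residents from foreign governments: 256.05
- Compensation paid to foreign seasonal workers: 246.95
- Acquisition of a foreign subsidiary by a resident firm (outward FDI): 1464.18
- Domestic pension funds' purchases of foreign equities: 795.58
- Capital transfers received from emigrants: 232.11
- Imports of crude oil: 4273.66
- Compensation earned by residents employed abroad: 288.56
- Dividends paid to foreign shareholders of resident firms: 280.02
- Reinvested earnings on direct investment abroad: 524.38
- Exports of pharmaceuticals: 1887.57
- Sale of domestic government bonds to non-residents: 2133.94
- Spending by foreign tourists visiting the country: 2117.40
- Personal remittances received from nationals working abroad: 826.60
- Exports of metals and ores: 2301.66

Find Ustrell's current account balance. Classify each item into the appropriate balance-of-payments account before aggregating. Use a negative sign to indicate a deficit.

3401.59

Goods: 1887.57 + 2301.66 - 4273.66 = -84.43
Services: 2117.40
Primary income: 524.38 - 246.95 + 288.56 - 280.02 = 285.97
Secondary income: 826.60 + 256.05 = 1082.65
Current account = (-84.43) + 2117.40 + 285.97 + 1082.65 = 3401.59
(Excluded from the current account — financial account: acquisition of a foreign subsidiary by a resident firm (outward FDI) 1464.18, domestic pension funds' purchases of foreign equities 795.58, sale of domestic government bonds to non-residents 2133.94; capital account: capital transfers received from emigrants 232.11.)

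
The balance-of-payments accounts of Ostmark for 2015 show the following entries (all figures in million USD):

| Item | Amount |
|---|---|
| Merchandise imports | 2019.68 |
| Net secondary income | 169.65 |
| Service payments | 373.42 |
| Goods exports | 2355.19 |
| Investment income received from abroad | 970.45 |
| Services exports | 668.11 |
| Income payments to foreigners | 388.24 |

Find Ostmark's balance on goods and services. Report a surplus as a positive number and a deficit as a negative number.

630.20

Goods balance = 2355.19 - 2019.68 = 335.51
Services balance = 668.11 - 373.42 = 294.69
Trade balance (goods + services) = 335.51 + 294.69 = 630.20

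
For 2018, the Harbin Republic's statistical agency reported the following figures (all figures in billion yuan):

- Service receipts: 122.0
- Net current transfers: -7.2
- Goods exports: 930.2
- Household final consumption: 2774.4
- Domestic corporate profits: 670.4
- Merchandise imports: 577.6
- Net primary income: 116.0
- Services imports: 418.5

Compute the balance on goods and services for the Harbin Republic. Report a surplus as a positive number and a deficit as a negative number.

Goods balance = 930.2 - 577.6 = 352.6
Services balance = 122.0 - 418.5 = -296.5
Trade balance (goods + services) = 352.6 + (-296.5) = 56.1

56.1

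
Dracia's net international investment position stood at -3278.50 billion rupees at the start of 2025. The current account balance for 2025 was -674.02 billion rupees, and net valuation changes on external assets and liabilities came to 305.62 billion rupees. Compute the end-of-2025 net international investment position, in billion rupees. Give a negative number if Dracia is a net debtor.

Change in NIIP = current account + net valuation change = -674.02 + 305.62 = -368.40
End-of-year NIIP = -3278.50 + (-368.40) = -3646.90

-3646.90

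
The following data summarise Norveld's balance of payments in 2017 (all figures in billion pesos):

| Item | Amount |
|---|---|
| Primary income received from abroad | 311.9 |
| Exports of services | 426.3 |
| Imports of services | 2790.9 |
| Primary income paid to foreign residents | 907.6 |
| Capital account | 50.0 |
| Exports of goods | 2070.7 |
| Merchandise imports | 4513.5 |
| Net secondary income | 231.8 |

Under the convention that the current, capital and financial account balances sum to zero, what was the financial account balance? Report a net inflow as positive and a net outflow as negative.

5121.3

Goods balance = 2070.7 - 4513.5 = -2442.8
Services balance = 426.3 - 2790.9 = -2364.6
Trade balance (goods + services) = -2442.8 + (-2364.6) = -4807.4
Net primary income = 311.9 - 907.6 = -595.7
Net secondary income = 231.8
Current account = -4807.4 + (-595.7) + 231.8 = -5171.3
Financial account = -(-5171.3 + 50.0) = 5121.3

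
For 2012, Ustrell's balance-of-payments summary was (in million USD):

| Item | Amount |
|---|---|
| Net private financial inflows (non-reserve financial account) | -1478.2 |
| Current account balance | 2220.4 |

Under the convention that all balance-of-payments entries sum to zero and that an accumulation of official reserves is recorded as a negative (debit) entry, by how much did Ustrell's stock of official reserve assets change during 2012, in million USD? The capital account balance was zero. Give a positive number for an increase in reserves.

Official reserve transactions balance = -(2220.4 + (-1478.2)) = -742.2
An accumulation of reserves is recorded as a debit (negative entry), so the change in the stock of reserves is the negative of that balance.
Change in official reserves = -(-742.2) = 742.2

742.2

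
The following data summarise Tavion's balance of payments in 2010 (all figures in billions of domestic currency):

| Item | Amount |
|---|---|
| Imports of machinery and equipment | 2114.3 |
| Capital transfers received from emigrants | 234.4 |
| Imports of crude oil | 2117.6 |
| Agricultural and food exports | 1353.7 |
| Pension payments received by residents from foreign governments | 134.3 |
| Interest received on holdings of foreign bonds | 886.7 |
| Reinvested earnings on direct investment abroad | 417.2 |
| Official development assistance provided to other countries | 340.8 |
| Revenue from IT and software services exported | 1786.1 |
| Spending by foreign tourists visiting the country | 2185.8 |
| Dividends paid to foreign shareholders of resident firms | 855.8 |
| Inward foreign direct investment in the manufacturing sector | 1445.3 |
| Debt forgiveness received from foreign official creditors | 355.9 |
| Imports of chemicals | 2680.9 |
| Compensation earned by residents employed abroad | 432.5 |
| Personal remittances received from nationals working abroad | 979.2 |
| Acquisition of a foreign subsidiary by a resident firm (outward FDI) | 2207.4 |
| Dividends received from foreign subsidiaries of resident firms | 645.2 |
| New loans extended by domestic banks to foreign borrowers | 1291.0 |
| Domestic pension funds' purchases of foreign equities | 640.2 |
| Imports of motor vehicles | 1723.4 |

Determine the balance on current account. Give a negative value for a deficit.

Goods: -2680.9 - 2114.3 + 1353.7 - 2117.6 - 1723.4 = -7282.5
Services: 1786.1 + 2185.8 = 3971.9
Primary income: 645.2 + 432.5 + 886.7 - 855.8 + 417.2 = 1525.8
Secondary income: 134.3 - 340.8 + 979.2 = 772.7
Current account = (-7282.5) + 3971.9 + 1525.8 + 772.7 = -1012.1
(Excluded from the current account — capital account: capital transfers received from emigrants 234.4, debt forgiveness received from foreign official creditors 355.9; financial account: inward foreign direct investment in the manufacturing sector 1445.3, acquisition of a foreign subsidiary by a resident firm (outward FDI) 2207.4, new loans extended by domestic banks to foreign borrowers 1291.0, domestic pension funds' purchases of foreign equities 640.2.)

-1012.1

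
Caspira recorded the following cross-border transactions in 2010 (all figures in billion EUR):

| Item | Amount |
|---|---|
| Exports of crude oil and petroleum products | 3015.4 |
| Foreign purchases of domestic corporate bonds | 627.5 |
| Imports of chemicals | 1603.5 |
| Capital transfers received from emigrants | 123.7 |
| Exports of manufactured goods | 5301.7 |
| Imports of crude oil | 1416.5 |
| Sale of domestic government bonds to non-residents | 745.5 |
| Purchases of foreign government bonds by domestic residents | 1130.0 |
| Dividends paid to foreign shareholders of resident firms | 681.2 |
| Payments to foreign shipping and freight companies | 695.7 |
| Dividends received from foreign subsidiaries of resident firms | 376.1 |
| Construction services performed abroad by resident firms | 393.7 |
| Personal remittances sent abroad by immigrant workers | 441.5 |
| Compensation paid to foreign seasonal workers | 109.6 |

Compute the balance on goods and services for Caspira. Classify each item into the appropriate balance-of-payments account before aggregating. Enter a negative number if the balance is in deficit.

Goods: 5301.7 - 1416.5 + 3015.4 - 1603.5 = 5297.1
Services: 393.7 - 695.7 = -302.0
Trade balance = 5297.1 + (-302.0) = 4995.1
(Excluded from the trade balance — financial account: foreign purchases of domestic corporate bonds 627.5, sale of domestic government bonds to non-residents 745.5, purchases of foreign government bonds by domestic residents 1130.0; capital account: capital transfers received from emigrants 123.7; primary income: dividends paid to foreign shareholders of resident firms 681.2, dividends received from foreign subsidiaries of resident firms 376.1, compensation paid to foreign seasonal workers 109.6; secondary income: personal remittances sent abroad by immigrant workers 441.5.)

4995.1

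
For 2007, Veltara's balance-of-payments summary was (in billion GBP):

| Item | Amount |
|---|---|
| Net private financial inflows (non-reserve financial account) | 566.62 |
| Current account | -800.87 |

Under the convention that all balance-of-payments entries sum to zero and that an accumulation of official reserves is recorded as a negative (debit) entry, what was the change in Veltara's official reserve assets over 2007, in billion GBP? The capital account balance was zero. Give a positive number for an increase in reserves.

-234.25

Official reserve transactions balance = -((-800.87) + 566.62) = 234.25
An accumulation of reserves is recorded as a debit (negative entry), so the change in the stock of reserves is the negative of that balance.
Change in official reserves = -(234.25) = -234.25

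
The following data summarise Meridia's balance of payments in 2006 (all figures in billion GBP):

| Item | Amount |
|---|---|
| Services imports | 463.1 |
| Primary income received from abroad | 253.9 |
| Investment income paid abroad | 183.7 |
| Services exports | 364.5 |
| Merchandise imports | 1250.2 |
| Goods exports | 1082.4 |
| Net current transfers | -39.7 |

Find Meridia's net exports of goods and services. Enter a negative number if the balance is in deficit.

Goods balance = 1082.4 - 1250.2 = -167.8
Services balance = 364.5 - 463.1 = -98.6
Trade balance (goods + services) = -167.8 + (-98.6) = -266.4

-266.4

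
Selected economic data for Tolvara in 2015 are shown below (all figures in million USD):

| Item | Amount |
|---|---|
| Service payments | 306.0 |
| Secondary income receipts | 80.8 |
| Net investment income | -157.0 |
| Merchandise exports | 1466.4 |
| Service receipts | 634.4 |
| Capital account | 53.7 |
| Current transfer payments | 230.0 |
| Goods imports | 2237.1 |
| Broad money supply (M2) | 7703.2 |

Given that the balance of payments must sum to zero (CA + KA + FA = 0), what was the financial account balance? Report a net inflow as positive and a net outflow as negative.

694.8

Goods balance = 1466.4 - 2237.1 = -770.7
Services balance = 634.4 - 306.0 = 328.4
Trade balance (goods + services) = -770.7 + 328.4 = -442.3
Net primary income = -157.0
Net secondary income = 80.8 - 230.0 = -149.2
Current account = -442.3 + (-157.0) + (-149.2) = -748.5
Financial account = -(-748.5 + 53.7) = 694.8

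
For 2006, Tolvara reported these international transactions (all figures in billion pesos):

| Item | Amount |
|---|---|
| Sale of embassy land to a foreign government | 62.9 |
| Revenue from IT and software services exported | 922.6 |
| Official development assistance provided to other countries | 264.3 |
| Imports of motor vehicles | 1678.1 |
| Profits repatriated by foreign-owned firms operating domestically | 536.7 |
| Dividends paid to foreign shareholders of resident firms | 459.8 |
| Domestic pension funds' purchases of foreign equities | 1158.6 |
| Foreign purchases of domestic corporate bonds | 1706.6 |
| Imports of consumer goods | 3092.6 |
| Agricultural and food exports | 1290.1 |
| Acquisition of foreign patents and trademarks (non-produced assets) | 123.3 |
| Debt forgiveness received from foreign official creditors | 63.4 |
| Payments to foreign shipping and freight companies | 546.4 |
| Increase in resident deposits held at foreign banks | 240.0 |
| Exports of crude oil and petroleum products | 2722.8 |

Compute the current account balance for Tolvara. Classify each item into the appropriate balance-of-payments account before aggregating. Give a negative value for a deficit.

-1642.4

Goods: -3092.6 + 2722.8 + 1290.1 - 1678.1 = -757.8
Services: 922.6 - 546.4 = 376.2
Primary income: -536.7 - 459.8 = -996.5
Secondary income: -264.3
Current account = (-757.8) + 376.2 + (-996.5) + (-264.3) = -1642.4
(Excluded from the current account — capital account: sale of embassy land to a foreign government 62.9, acquisition of foreign patents and trademarks (non-produced assets) 123.3, debt forgiveness received from foreign official creditors 63.4; financial account: domestic pension funds' purchases of foreign equities 1158.6, foreign purchases of domestic corporate bonds 1706.6, increase in resident deposits held at foreign banks 240.0.)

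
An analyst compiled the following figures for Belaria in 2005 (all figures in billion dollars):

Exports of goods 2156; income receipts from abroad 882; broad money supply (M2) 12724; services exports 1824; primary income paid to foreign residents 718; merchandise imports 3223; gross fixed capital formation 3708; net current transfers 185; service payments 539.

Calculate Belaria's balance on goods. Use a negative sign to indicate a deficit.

Goods balance = 2156 - 3223 = -1067

-1067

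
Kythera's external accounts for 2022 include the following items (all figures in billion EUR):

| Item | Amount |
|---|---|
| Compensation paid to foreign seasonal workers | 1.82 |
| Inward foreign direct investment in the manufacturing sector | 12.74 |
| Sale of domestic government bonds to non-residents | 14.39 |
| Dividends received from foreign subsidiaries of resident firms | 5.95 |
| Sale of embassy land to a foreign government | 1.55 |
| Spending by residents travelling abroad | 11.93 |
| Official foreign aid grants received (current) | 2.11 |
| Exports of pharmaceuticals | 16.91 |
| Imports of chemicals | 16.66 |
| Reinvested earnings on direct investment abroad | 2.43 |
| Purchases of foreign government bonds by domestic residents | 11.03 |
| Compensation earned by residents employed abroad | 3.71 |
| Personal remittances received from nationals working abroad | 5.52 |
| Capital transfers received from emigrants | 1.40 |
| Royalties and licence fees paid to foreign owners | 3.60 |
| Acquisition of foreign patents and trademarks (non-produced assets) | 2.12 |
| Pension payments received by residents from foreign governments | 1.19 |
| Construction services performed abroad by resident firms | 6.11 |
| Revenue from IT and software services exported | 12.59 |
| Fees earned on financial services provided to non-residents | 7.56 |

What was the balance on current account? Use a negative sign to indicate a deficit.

30.07

Goods: 16.91 - 16.66 = 0.25
Services: -3.60 - 11.93 + 7.56 + 12.59 + 6.11 = 10.73
Primary income: 3.71 + 2.43 - 1.82 + 5.95 = 10.27
Secondary income: 1.19 + 2.11 + 5.52 = 8.82
Current account = 0.25 + 10.73 + 10.27 + 8.82 = 30.07
(Excluded from the current account — financial account: inward foreign direct investment in the manufacturing sector 12.74, sale of domestic government bonds to non-residents 14.39, purchases of foreign government bonds by domestic residents 11.03; capital account: sale of embassy land to a foreign government 1.55, capital transfers received from emigrants 1.40, acquisition of foreign patents and trademarks (non-produced assets) 2.12.)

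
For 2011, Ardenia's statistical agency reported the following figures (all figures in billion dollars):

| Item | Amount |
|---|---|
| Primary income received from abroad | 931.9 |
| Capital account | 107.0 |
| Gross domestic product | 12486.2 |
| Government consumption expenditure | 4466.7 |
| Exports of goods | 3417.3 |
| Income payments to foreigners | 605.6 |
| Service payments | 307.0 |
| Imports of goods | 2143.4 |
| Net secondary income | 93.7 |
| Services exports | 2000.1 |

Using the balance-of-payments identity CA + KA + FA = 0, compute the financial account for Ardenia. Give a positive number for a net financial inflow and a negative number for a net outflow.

-3494.0

Goods balance = 3417.3 - 2143.4 = 1273.9
Services balance = 2000.1 - 307.0 = 1693.1
Trade balance (goods + services) = 1273.9 + 1693.1 = 2967.0
Net primary income = 931.9 - 605.6 = 326.3
Net secondary income = 93.7
Current account = 2967.0 + 326.3 + 93.7 = 3387.0
Financial account = -(3387.0 + 107.0) = -3494.0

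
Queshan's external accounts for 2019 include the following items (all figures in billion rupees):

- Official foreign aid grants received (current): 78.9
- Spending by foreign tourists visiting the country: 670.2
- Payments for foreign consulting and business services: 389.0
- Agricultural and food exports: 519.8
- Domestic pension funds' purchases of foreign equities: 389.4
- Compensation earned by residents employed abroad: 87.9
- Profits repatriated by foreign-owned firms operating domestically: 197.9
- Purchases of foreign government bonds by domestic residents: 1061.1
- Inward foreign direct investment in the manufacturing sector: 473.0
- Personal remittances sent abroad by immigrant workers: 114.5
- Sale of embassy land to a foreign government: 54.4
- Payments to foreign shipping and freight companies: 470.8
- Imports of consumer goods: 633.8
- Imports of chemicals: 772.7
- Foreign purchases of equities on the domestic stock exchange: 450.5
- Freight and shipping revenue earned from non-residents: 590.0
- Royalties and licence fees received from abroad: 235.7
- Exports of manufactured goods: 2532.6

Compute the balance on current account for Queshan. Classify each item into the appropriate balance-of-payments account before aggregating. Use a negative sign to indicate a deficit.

Goods: 519.8 - 772.7 + 2532.6 - 633.8 = 1645.9
Services: 235.7 - 389.0 + 590.0 - 470.8 + 670.2 = 636.1
Primary income: -197.9 + 87.9 = -110.0
Secondary income: 78.9 - 114.5 = -35.6
Current account = 1645.9 + 636.1 + (-110.0) + (-35.6) = 2136.4
(Excluded from the current account — financial account: domestic pension funds' purchases of foreign equities 389.4, purchases of foreign government bonds by domestic residents 1061.1, inward foreign direct investment in the manufacturing sector 473.0, foreign purchases of equities on the domestic stock exchange 450.5; capital account: sale of embassy land to a foreign government 54.4.)

2136.4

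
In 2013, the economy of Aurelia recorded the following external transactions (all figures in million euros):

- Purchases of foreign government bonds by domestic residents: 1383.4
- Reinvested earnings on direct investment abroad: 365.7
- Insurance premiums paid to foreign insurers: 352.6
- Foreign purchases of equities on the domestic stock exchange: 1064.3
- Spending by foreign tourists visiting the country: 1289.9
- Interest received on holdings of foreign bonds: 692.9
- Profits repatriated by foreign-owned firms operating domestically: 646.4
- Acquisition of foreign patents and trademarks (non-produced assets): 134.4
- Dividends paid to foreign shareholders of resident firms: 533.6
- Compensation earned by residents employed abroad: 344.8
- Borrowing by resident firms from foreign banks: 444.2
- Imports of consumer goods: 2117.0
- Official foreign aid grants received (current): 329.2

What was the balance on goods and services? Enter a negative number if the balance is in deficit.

Goods: -2117.0
Services: -352.6 + 1289.9 = 937.3
Trade balance = -2117.0 + 937.3 = -1179.7
(Excluded from the trade balance — financial account: purchases of foreign government bonds by domestic residents 1383.4, foreign purchases of equities on the domestic stock exchange 1064.3, borrowing by resident firms from foreign banks 444.2; primary income: reinvested earnings on direct investment abroad 365.7, interest received on holdings of foreign bonds 692.9, profits repatriated by foreign-owned firms operating domestically 646.4, dividends paid to foreign shareholders of resident firms 533.6, compensation earned by residents employed abroad 344.8; capital account: acquisition of foreign patents and trademarks (non-produced assets) 134.4; secondary income: official foreign aid grants received (current) 329.2.)

-1179.7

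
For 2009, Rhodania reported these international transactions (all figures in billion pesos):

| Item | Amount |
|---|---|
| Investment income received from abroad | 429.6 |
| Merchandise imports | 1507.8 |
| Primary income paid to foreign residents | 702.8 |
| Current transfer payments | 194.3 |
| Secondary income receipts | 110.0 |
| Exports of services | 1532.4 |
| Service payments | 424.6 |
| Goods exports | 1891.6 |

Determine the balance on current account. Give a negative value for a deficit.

1134.1

Goods balance = 1891.6 - 1507.8 = 383.8
Services balance = 1532.4 - 424.6 = 1107.8
Trade balance (goods + services) = 383.8 + 1107.8 = 1491.6
Net primary income = 429.6 - 702.8 = -273.2
Net secondary income = 110.0 - 194.3 = -84.3
Current account = 1491.6 + (-273.2) + (-84.3) = 1134.1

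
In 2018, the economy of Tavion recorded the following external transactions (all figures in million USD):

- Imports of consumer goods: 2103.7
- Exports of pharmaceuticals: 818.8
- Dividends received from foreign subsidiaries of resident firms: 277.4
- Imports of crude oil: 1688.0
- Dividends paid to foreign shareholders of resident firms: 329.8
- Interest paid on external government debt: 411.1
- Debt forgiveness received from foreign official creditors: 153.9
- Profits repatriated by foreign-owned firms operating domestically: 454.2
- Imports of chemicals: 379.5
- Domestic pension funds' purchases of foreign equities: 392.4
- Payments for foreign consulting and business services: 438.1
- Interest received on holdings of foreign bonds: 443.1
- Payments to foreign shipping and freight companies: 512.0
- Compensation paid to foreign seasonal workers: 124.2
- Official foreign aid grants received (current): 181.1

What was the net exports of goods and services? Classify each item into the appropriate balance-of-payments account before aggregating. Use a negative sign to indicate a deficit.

Goods: -379.5 + 818.8 - 1688.0 - 2103.7 = -3352.4
Services: -438.1 - 512.0 = -950.1
Trade balance = -3352.4 + (-950.1) = -4302.5
(Excluded from the trade balance — primary income: dividends received from foreign subsidiaries of resident firms 277.4, dividends paid to foreign shareholders of resident firms 329.8, interest paid on external government debt 411.1, profits repatriated by foreign-owned firms operating domestically 454.2, interest received on holdings of foreign bonds 443.1, compensation paid to foreign seasonal workers 124.2; capital account: debt forgiveness received from foreign official creditors 153.9; financial account: domestic pension funds' purchases of foreign equities 392.4; secondary income: official foreign aid grants received (current) 181.1.)

-4302.5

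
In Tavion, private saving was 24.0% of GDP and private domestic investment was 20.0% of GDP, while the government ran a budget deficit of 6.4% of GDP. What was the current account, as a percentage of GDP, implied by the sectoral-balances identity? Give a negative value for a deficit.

By the sectoral-balances identity, CA = (S_private - I) + (T - G).
Private balance = 24.0 - 20.0 = 4.0
Government balance (T - G) = -6.4
CA = 4.0 + (-6.4) = -2.4

-2.4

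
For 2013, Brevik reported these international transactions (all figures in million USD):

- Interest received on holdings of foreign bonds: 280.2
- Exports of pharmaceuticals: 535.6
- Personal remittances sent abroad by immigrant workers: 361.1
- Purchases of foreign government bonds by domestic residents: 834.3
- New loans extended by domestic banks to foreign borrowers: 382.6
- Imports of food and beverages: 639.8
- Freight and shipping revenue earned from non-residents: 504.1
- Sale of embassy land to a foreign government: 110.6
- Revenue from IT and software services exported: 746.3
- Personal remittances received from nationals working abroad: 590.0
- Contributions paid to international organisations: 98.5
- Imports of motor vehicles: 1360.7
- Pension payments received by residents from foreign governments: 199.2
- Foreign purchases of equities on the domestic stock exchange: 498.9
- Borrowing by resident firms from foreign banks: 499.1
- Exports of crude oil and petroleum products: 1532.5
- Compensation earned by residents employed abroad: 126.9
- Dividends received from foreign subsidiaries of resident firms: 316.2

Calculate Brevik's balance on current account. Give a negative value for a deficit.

2370.9

Goods: 535.6 - 639.8 + 1532.5 - 1360.7 = 67.6
Services: 746.3 + 504.1 = 1250.4
Primary income: 126.9 + 316.2 + 280.2 = 723.3
Secondary income: -361.1 - 98.5 + 199.2 + 590.0 = 329.6
Current account = 67.6 + 1250.4 + 723.3 + 329.6 = 2370.9
(Excluded from the current account — financial account: purchases of foreign government bonds by domestic residents 834.3, new loans extended by domestic banks to foreign borrowers 382.6, foreign purchases of equities on the domestic stock exchange 498.9, borrowing by resident firms from foreign banks 499.1; capital account: sale of embassy land to a foreign government 110.6.)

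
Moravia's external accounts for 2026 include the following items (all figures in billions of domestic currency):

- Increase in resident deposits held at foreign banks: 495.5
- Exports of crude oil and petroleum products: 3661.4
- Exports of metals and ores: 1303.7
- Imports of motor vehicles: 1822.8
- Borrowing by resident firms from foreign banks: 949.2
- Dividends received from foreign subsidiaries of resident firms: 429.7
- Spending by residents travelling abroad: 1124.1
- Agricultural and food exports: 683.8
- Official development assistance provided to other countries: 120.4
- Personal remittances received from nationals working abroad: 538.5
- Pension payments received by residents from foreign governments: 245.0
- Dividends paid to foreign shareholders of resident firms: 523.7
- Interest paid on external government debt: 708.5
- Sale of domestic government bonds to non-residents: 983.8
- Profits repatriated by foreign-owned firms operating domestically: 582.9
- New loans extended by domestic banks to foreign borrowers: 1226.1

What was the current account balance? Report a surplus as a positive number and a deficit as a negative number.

Goods: 3661.4 + 1303.7 - 1822.8 + 683.8 = 3826.1
Services: -1124.1
Primary income: -523.7 + 429.7 - 708.5 - 582.9 = -1385.4
Secondary income: -120.4 + 538.5 + 245.0 = 663.1
Current account = 3826.1 + (-1124.1) + (-1385.4) + 663.1 = 1979.7
(Excluded from the current account — financial account: increase in resident deposits held at foreign banks 495.5, borrowing by resident firms from foreign banks 949.2, sale of domestic government bonds to non-residents 983.8, new loans extended by domestic banks to foreign borrowers 1226.1.)

1979.7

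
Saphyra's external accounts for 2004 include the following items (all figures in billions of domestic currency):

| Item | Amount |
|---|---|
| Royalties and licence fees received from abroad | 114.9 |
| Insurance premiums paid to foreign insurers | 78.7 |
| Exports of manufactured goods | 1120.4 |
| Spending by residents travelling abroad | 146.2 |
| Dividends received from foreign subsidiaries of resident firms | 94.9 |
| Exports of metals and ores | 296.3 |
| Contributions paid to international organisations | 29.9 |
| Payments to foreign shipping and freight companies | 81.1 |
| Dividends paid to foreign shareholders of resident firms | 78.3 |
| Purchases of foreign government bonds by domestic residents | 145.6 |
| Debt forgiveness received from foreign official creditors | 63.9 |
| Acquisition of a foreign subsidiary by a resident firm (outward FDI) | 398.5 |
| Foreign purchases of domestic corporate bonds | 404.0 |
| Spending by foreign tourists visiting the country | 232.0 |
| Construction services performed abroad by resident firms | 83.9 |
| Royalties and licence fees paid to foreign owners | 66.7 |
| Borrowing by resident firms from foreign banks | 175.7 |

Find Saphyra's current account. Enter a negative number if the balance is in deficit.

Goods: 1120.4 + 296.3 = 1416.7
Services: -66.7 + 83.9 + 114.9 - 78.7 - 81.1 - 146.2 + 232.0 = 58.1
Primary income: -78.3 + 94.9 = 16.6
Secondary income: -29.9
Current account = 1416.7 + 58.1 + 16.6 + (-29.9) = 1461.5
(Excluded from the current account — financial account: purchases of foreign government bonds by domestic residents 145.6, acquisition of a foreign subsidiary by a resident firm (outward FDI) 398.5, foreign purchases of domestic corporate bonds 404.0, borrowing by resident firms from foreign banks 175.7; capital account: debt forgiveness received from foreign official creditors 63.9.)

1461.5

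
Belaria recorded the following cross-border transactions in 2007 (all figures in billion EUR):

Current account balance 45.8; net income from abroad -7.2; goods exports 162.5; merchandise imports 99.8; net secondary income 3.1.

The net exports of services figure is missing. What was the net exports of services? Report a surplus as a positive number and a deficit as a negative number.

Current account = goods balance + services balance + net primary income + net secondary income
Sum of the known components = 58.6
Net exports of services = CA - (known components) = 45.8 - 58.6 = -12.8

-12.8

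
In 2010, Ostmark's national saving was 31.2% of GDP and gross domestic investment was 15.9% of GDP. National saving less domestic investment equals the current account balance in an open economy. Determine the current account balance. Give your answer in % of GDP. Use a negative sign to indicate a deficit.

15.3

CA = S - I = 31.2 - 15.9 = 15.3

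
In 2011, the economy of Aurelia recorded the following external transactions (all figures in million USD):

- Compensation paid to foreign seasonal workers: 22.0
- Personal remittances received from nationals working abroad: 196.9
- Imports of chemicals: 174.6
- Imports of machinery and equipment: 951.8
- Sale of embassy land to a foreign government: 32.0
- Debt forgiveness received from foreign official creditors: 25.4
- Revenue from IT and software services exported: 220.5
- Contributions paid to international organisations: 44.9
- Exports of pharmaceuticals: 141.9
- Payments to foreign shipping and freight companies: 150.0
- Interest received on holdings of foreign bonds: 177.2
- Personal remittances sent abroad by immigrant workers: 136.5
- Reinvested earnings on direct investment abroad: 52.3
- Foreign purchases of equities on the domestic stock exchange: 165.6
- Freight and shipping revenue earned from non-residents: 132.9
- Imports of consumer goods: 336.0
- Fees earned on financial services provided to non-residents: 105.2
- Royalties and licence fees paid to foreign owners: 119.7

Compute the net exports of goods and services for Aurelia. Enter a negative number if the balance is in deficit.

Goods: -951.8 - 174.6 - 336.0 + 141.9 = -1320.5
Services: 105.2 - 119.7 + 220.5 + 132.9 - 150.0 = 188.9
Trade balance = -1320.5 + 188.9 = -1131.6
(Excluded from the trade balance — primary income: compensation paid to foreign seasonal workers 22.0, interest received on holdings of foreign bonds 177.2, reinvested earnings on direct investment abroad 52.3; secondary income: personal remittances received from nationals working abroad 196.9, contributions paid to international organisations 44.9, personal remittances sent abroad by immigrant workers 136.5; capital account: sale of embassy land to a foreign government 32.0, debt forgiveness received from foreign official creditors 25.4; financial account: foreign purchases of equities on the domestic stock exchange 165.6.)

-1131.6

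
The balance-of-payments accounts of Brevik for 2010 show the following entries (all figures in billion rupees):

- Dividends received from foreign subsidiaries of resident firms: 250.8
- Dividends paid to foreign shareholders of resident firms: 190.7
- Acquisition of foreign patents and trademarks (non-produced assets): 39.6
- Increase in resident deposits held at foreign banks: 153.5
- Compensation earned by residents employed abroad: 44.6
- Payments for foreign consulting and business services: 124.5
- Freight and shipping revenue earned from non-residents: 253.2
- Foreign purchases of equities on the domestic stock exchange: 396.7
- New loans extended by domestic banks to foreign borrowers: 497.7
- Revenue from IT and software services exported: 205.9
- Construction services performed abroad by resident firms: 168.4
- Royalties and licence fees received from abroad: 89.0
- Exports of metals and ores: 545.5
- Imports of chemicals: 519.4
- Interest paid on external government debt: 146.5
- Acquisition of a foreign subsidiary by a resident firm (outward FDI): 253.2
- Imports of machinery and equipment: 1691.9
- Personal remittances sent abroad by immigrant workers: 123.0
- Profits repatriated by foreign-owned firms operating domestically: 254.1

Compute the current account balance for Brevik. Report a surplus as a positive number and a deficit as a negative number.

Goods: -1691.9 - 519.4 + 545.5 = -1665.8
Services: 205.9 - 124.5 + 89.0 + 253.2 + 168.4 = 592.0
Primary income: 250.8 - 146.5 - 190.7 - 254.1 + 44.6 = -295.9
Secondary income: -123.0
Current account = (-1665.8) + 592.0 + (-295.9) + (-123.0) = -1492.7
(Excluded from the current account — capital account: acquisition of foreign patents and trademarks (non-produced assets) 39.6; financial account: increase in resident deposits held at foreign banks 153.5, foreign purchases of equities on the domestic stock exchange 396.7, new loans extended by domestic banks to foreign borrowers 497.7, acquisition of a foreign subsidiary by a resident firm (outward FDI) 253.2.)

-1492.7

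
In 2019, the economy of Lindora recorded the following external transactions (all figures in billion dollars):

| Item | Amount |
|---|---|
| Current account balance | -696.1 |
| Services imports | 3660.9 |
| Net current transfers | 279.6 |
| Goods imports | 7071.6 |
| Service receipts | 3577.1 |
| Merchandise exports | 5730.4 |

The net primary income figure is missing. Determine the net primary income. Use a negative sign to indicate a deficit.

449.3

Current account = goods balance + services balance + net primary income + net secondary income
Sum of the known components = -1145.4
Net primary income = CA - (known components) = -696.1 - (-1145.4) = 449.3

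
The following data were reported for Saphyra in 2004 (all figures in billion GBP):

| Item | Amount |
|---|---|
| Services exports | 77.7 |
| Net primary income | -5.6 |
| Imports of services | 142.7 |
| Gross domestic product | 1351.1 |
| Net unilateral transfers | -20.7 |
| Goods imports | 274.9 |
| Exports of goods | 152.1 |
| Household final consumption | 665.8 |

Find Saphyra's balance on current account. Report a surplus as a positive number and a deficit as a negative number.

Goods balance = 152.1 - 274.9 = -122.8
Services balance = 77.7 - 142.7 = -65.0
Trade balance (goods + services) = -122.8 + (-65.0) = -187.8
Net primary income = -5.6
Net secondary income = -20.7
Current account = -187.8 + (-5.6) + (-20.7) = -214.1

-214.1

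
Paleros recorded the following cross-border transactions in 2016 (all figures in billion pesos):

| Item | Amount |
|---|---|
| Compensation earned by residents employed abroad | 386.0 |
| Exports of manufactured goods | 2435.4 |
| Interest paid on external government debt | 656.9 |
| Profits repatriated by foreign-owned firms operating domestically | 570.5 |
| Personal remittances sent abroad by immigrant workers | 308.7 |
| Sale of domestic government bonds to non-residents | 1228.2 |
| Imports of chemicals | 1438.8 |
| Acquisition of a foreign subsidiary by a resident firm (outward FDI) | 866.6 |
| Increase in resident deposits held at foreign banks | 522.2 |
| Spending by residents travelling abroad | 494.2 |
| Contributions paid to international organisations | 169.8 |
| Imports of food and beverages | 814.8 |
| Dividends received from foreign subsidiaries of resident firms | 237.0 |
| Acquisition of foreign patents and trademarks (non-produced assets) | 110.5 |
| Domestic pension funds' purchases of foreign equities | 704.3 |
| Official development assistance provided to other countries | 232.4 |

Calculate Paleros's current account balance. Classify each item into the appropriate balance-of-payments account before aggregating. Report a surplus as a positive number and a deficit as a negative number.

-1627.7

Goods: -1438.8 - 814.8 + 2435.4 = 181.8
Services: -494.2
Primary income: 237.0 + 386.0 - 656.9 - 570.5 = -604.4
Secondary income: -169.8 - 308.7 - 232.4 = -710.9
Current account = 181.8 + (-494.2) + (-604.4) + (-710.9) = -1627.7
(Excluded from the current account — financial account: sale of domestic government bonds to non-residents 1228.2, acquisition of a foreign subsidiary by a resident firm (outward FDI) 866.6, increase in resident deposits held at foreign banks 522.2, domestic pension funds' purchases of foreign equities 704.3; capital account: acquisition of foreign patents and trademarks (non-produced assets) 110.5.)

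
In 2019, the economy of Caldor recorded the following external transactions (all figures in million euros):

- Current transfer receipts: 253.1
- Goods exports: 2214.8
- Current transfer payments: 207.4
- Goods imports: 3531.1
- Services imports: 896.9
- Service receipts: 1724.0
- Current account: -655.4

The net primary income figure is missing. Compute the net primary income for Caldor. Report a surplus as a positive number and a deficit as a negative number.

-211.9

Current account = goods balance + services balance + net primary income + net secondary income
Sum of the known components = -443.5
Net primary income = CA - (known components) = -655.4 - (-443.5) = -211.9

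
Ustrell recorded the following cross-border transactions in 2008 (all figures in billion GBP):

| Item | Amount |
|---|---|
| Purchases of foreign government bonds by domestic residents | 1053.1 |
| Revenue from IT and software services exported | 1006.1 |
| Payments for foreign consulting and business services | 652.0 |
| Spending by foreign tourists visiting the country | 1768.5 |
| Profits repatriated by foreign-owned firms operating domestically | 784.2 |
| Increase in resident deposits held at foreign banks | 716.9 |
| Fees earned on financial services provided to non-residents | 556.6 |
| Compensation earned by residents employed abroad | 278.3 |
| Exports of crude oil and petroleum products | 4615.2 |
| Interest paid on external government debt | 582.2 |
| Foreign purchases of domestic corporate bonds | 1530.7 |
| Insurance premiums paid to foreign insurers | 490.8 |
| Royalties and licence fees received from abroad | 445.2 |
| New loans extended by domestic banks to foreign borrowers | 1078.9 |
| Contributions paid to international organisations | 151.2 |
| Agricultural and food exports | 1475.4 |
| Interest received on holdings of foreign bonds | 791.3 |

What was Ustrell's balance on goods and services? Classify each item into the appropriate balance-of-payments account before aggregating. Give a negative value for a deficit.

8724.2

Goods: 4615.2 + 1475.4 = 6090.6
Services: 445.2 - 490.8 + 556.6 - 652.0 + 1006.1 + 1768.5 = 2633.6
Trade balance = 6090.6 + 2633.6 = 8724.2
(Excluded from the trade balance — financial account: purchases of foreign government bonds by domestic residents 1053.1, increase in resident deposits held at foreign banks 716.9, foreign purchases of domestic corporate bonds 1530.7, new loans extended by domestic banks to foreign borrowers 1078.9; primary income: profits repatriated by foreign-owned firms operating domestically 784.2, compensation earned by residents employed abroad 278.3, interest paid on external government debt 582.2, interest received on holdings of foreign bonds 791.3; secondary income: contributions paid to international organisations 151.2.)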